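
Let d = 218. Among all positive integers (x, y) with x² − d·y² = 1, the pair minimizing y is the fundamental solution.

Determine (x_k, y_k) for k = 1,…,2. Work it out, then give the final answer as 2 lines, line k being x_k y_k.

126003 8534
31753512017 2150619204

[14; 1,3,3,1,28] for √218; ℓ=5 ⇒ convergent index 9
k=0  a_k=14  p_k/q_k = 14/1
…
k=2  a_k=3  p_k/q_k = 59/4
…
k=4  a_k=1  p_k/q_k = 251/17
k=5  a_k=28  p_k/q_k = 7220/489
k=6  a_k=1  p_k/q_k = 7471/506
…
k=8  a_k=3  p_k/q_k = 96370/6527
k=9  a_k=1  p_k/q_k = 126003/8534
fundamental: x₁=126003, y₁=8534  (since 15876756009 − 218·72829156 = 1)
(126003+8534√218)^2 = 31753512017 + 2150619204√218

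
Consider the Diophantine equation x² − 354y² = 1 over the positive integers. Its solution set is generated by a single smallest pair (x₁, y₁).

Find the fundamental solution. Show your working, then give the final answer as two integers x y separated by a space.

258065 13716

√354 → a₀=18, period (1,4,2,2,18,2,2,4,1,36); ℓ=10 even so k=9
i=0: a=18 ⇒ p=18, q=1
…
i=2: a=4 ⇒ p=94, q=5
i=3: a=2 ⇒ p=207, q=11
…
i=5: a=18 ⇒ p=9351, q=497
i=6: a=2 ⇒ p=19210, q=1021
…
i=8: a=4 ⇒ p=210294, q=11177
i=9: a=1 ⇒ p=258065, q=13716
(x₁, y₁) = (258065, 13716);  258065² − 354·13716² = 1 ✓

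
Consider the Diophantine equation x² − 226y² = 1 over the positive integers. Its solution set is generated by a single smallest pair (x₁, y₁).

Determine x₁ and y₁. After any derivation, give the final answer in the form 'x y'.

451 30

d=226: √d = [15; 30] (ℓ=1, odd), read p_1/q_1
i=0: a=15 ⇒ p=15, q=1
i=1: a=30 ⇒ p=451, q=30
fundamental: x₁=451, y₁=30  (since 203401 − 226·900 = 1)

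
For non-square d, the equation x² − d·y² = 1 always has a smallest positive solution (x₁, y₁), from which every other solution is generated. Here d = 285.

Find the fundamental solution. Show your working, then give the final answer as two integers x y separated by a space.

√285 → a₀=16, period (1,7,2,7,1,32); ℓ=6 even so k=5
i=0: a=16 ⇒ p=16, q=1
…
i=4: a=7 ⇒ p=2144, q=127
i=5: a=1 ⇒ p=2431, q=144
fundamental: x₁=2431, y₁=144  (since 5909761 − 285·20736 = 1)

2431 144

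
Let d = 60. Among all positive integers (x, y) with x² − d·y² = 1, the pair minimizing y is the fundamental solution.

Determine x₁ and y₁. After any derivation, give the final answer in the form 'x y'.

31 4

√60 → a₀=7, period (1,2,1,14); ℓ=4 even so k=3
k=0  a_k=7  p_k/q_k = 7/1
k=1  a_k=1  p_k/q_k = 8/1
k=2  a_k=2  p_k/q_k = 23/3
k=3  a_k=1  p_k/q_k = 31/4
(x₁, y₁) = (31, 4);  31² − 60·4² = 1 ✓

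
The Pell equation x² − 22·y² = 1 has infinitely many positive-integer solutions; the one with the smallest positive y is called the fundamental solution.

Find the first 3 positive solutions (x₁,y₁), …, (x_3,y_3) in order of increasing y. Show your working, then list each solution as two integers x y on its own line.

197 42
77617 16548
30580901 6519870

√22 → a₀=4, period (1,2,4,2,1,8); ℓ=6 even so k=5
a_0=4:  p_0=4·1+0=4,  q_0=4·0+1=1
a_1=1:  p_1=1·4+1=5,  q_1=1·1+0=1
…
a_4=2:  p_4=2·61+14=136,  q_4=2·13+3=29
a_5=1:  p_5=1·136+61=197,  q_5=1·29+13=42
(x₁, y₁) = (197, 42);  197² − 22·42² = 1 ✓
(x_2, y_2) = (197·197 + 22·42·42, 197·42 + 42·197) = (77617, 16548)
(x_3, y_3) = (197·77617 + 22·42·16548, 197·16548 + 42·77617) = (30580901, 6519870)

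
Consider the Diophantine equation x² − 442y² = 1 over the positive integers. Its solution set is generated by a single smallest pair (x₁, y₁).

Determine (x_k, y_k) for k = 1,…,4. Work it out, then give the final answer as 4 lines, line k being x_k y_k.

883 42
1559377 74172
2753858899 130987710
4863313256257 231324221688

d=442: √d = [21; 42] (ℓ=1, odd), read p_1/q_1
step 0: (21, 1)  from 21·(1,0) + (0,1)
step 1: (883, 42)  from 42·(21,1) + (1,0)
fundamental: x₁=883, y₁=42  (since 779689 − 442·1764 = 1)
k=2:  x_2 = 883·883+442·42·42 = 1559377,  y_2 = 883·42+42·883 = 74172
k=3:  x_3 = 883·1559377+442·42·74172 = 2753858899,  y_3 = 883·74172+42·1559377 = 130987710
k=4:  x_4 = 883·2753858899+442·42·130987710 = 4863313256257,  y_4 = 883·130987710+42·2753858899 = 231324221688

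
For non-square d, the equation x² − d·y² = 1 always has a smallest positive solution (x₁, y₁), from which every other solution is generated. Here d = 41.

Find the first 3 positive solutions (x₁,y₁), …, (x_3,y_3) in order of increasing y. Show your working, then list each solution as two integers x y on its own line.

2049 320
8396801 1311360
34410088449 5373952960

√41 → a₀=6, period (2,2,12); ℓ=3 odd so k=5
step 0: (6, 1)  from 6·(1,0) + (0,1)
…
step 3: (397, 62)  from 12·(32,5) + (13,2)
step 4: (826, 129)  from 2·(397,62) + (32,5)
step 5: (2049, 320)  from 2·(826,129) + (397,62)
fundamental: x₁=2049, y₁=320  (since 4198401 − 41·102400 = 1)
n=2: (2049,320)∘(2049,320) = (2049·2049+41·320·320, 2049·320+320·2049) = (8396801,1311360)
n=3: (8396801,1311360)∘(2049,320) = (2049·8396801+41·320·1311360, 2049·1311360+320·8396801) = (34410088449,5373952960)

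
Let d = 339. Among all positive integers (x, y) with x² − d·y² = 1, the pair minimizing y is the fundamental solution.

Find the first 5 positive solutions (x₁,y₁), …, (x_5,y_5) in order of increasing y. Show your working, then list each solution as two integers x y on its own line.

√339 → a₀=18, period (2,2,2,1,17,1,2,2,2,36); ℓ=10 even so k=9
k=0  a_k=18  p_k/q_k = 18/1
k=1  a_k=2  p_k/q_k = 37/2
…
k=3  a_k=2  p_k/q_k = 221/12
k=4  a_k=1  p_k/q_k = 313/17
…
k=7  a_k=2  p_k/q_k = 17252/937
k=8  a_k=2  p_k/q_k = 40359/2192
k=9  a_k=2  p_k/q_k = 97970/5321
fundamental: x₁=97970, y₁=5321  (since 9598120900 − 339·28313041 = 1)
(x_2, y_2) = (97970·97970 + 339·5321·5321, 97970·5321 + 5321·97970) = (19196241799, 1042596740)
(x_3, y_3) = (97970·19196241799 + 339·5321·1042596740, 97970·1042596740 + 5321·19196241799) = (3761311617998090, 204286405230279)
(x_4, y_4) = (97970·3761311617998090 + 339·5321·204286405230279, 97970·204286405230279 + 5321·3761311617998090) = (736991398411349512801, 40027878239778270520)
(x_5, y_5) = (97970·736991398411349512801 + 339·5321·40027878239778270520, 97970·40027878239778270520 + 5321·736991398411349512801) = (144406094600958511920229850, 7843062462097867920458521)

97970 5321
19196241799 1042596740
3761311617998090 204286405230279
736991398411349512801 40027878239778270520
144406094600958511920229850 7843062462097867920458521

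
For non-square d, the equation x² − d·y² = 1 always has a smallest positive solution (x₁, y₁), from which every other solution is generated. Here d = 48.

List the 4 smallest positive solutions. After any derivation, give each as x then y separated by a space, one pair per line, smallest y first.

d=48: √d = [6; 1,12] (ℓ=2, even), read p_1/q_1
k=0  a_k=6  p_k/q_k = 6/1
k=1  a_k=1  p_k/q_k = 7/1
(x₁, y₁) = (7, 1);  7² − 48·1² = 1 ✓
(7+1√48)^2 = 97 + 14√48
(7+1√48)^3 = 1351 + 195√48
(7+1√48)^4 = 18817 + 2716√48

7 1
97 14
1351 195
18817 2716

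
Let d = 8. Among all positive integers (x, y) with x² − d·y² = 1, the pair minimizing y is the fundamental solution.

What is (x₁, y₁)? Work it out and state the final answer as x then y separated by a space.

3 1

√8 → a₀=2, period (1,4); ℓ=2 even so k=1
step 0: (2, 1)  from 2·(1,0) + (0,1)
step 1: (3, 1)  from 1·(2,1) + (1,0)
→ (3, 1).  Check: 3²=9, 8·1²=8, difference 1.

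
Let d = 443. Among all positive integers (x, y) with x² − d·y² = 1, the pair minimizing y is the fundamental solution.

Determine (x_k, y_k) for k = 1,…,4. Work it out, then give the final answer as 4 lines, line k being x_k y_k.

[21; 21,42] for √443; ℓ=2 ⇒ convergent index 1
i=0: a=21 ⇒ p=21, q=1
i=1: a=21 ⇒ p=442, q=21
fundamental: x₁=442, y₁=21  (since 195364 − 443·441 = 1)
n=2: (442,21)∘(442,21) = (442·442+443·21·21, 442·21+21·442) = (390727,18564)
n=3: (390727,18564)∘(442,21) = (442·390727+443·21·18564, 442·18564+21·390727) = (345402226,16410555)
n=4: (345402226,16410555)∘(442,21) = (442·345402226+443·21·16410555, 442·16410555+21·345402226) = (305335177057,14506912056)

442 21
390727 18564
345402226 16410555
305335177057 14506912056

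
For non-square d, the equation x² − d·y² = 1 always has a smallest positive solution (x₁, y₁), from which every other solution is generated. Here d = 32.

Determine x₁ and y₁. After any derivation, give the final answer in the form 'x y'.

17 3

√32 → a₀=5, period (1,1,1,10); ℓ=4 even so k=3
i=0: a=5 ⇒ p=5, q=1
…
i=2: a=1 ⇒ p=11, q=2
i=3: a=1 ⇒ p=17, q=3
(x₁, y₁) = (17, 3);  17² − 32·3² = 1 ✓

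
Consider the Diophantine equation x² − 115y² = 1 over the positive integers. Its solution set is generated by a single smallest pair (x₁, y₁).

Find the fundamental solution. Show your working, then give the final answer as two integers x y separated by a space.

1126 105

[10; 1,2,1,1,1,1,1,2,1,20] for √115; ℓ=10 ⇒ convergent index 9
k=0  a_k=10  p_k/q_k = 10/1
…
k=3  a_k=1  p_k/q_k = 43/4
…
k=5  a_k=1  p_k/q_k = 118/11
…
k=7  a_k=1  p_k/q_k = 311/29
k=8  a_k=2  p_k/q_k = 815/76
k=9  a_k=1  p_k/q_k = 1126/105
→ (1126, 105).  Check: 1126²=1267876, 115·105²=1267875, difference 1.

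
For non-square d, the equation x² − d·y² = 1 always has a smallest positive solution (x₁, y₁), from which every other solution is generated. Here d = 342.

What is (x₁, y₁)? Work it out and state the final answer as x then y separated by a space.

√342 = [18; 2,36, …], period ℓ=2 (even) → k=1
step 0: (18, 1)  from 18·(1,0) + (0,1)
step 1: (37, 2)  from 2·(18,1) + (1,0)
fundamental: x₁=37, y₁=2  (since 1369 − 342·4 = 1)

37 2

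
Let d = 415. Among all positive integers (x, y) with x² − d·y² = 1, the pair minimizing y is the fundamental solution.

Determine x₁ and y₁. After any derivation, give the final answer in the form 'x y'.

√415 = [20; 2,1,2,4,6,…,1,2,40, …], period ℓ=16 (even) → k=15
step 0: (20, 1)  from 20·(1,0) + (0,1)
…
step 4: (713, 35)  from 4·(163,8) + (61,3)
step 5: (4441, 218)  from 6·(713,35) + (163,8)
…
step 10: (77473, 3803)  from 1·(43534,2137) + (33939,1666)
step 11: (508372, 24955)  from 6·(77473,3803) + (43534,2137)
step 12: (2110961, 103623)  from 4·(508372,24955) + (77473,3803)
…
step 14: (6841255, 335824)  from 1·(4730294,232201) + (2110961,103623)
step 15: (18412804, 903849)  from 2·(6841255,335824) + (4730294,232201)
→ (18412804, 903849).  Check: 18412804²=339031351142416, 415·903849²=339031351142415, difference 1.

18412804 903849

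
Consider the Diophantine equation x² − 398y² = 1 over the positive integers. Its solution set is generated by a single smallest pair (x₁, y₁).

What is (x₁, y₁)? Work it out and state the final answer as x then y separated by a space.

399 20

d=398: √d = [19; 1,18,1,38] (ℓ=4, even), read p_3/q_3
step 0: (19, 1)  from 19·(1,0) + (0,1)
…
step 2: (379, 19)  from 18·(20,1) + (19,1)
step 3: (399, 20)  from 1·(379,19) + (20,1)
fundamental: x₁=399, y₁=20  (since 159201 − 398·400 = 1)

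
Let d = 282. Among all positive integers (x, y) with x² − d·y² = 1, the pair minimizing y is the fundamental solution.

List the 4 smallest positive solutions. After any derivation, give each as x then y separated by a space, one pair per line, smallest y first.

2351 140
11054401 658280
51977791151 3095232420
244399562937601 14553782180560

√282 = [16; 1,3,1,4,1,3,1,32, …], period ℓ=8 (even) → k=7
step 0: (16, 1)  from 16·(1,0) + (0,1)
step 1: (17, 1)  from 1·(16,1) + (1,0)
step 2: (67, 4)  from 3·(17,1) + (16,1)
…
step 4: (403, 24)  from 4·(84,5) + (67,4)
step 5: (487, 29)  from 1·(403,24) + (84,5)
step 6: (1864, 111)  from 3·(487,29) + (403,24)
step 7: (2351, 140)  from 1·(1864,111) + (487,29)
(x₁, y₁) = (2351, 140);  2351² − 282·140² = 1 ✓
(2351+140√282)^2 = 11054401 + 658280√282
(2351+140√282)^3 = 51977791151 + 3095232420√282
(2351+140√282)^4 = 244399562937601 + 14553782180560√282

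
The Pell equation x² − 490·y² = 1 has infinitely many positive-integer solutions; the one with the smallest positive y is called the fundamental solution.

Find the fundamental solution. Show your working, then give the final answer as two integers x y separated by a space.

1039681 46968

√490 → a₀=22, period (7,2,1,4,4,4,1,2,7,44); ℓ=10 even so k=9
step 0: (22, 1)  from 22·(1,0) + (0,1)
step 1: (155, 7)  from 7·(22,1) + (1,0)
…
step 3: (487, 22)  from 1·(332,15) + (155,7)
step 4: (2280, 103)  from 4·(487,22) + (332,15)
step 5: (9607, 434)  from 4·(2280,103) + (487,22)
step 6: (40708, 1839)  from 4·(9607,434) + (2280,103)
…
step 8: (141338, 6385)  from 2·(50315,2273) + (40708,1839)
step 9: (1039681, 46968)  from 7·(141338,6385) + (50315,2273)
fundamental: x₁=1039681, y₁=46968  (since 1080936581761 − 490·2205993024 = 1)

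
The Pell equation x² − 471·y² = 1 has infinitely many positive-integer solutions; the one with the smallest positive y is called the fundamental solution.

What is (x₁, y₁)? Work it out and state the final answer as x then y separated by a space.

[21; 1,2,2,1,3,…,2,1,42] for √471; ℓ=14 ⇒ convergent index 13
step 0: (21, 1)  from 21·(1,0) + (0,1)
step 1: (22, 1)  from 1·(21,1) + (1,0)
…
step 10: (843469, 38865)  from 1·(644804,29711) + (198665,9154)
…
step 12: (5506953, 253747)  from 2·(2331742,107441) + (843469,38865)
step 13: (7838695, 361188)  from 1·(5506953,253747) + (2331742,107441)
(x₁, y₁) = (7838695, 361188);  7838695² − 471·361188² = 1 ✓

7838695 361188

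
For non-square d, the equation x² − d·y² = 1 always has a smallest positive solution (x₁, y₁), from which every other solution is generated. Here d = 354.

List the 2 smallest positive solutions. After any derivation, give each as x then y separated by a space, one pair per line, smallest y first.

258065 13716
133195088449 7079239080

[18; 1,4,2,2,18,2,2,4,1,36] for √354; ℓ=10 ⇒ convergent index 9
a_0=18:  p_0=18·1+0=18,  q_0=18·0+1=1
a_1=1:  p_1=1·18+1=19,  q_1=1·1+0=1
a_2=4:  p_2=4·19+18=94,  q_2=4·1+1=5
a_3=2:  p_3=2·94+19=207,  q_3=2·5+1=11
…
a_5=18:  p_5=18·508+207=9351,  q_5=18·27+11=497
a_6=2:  p_6=2·9351+508=19210,  q_6=2·497+27=1021
a_7=2:  p_7=2·19210+9351=47771,  q_7=2·1021+497=2539
a_8=4:  p_8=4·47771+19210=210294,  q_8=4·2539+1021=11177
a_9=1:  p_9=1·210294+47771=258065,  q_9=1·11177+2539=13716
fundamental: x₁=258065, y₁=13716  (since 66597544225 − 354·188128656 = 1)
n=2: (258065,13716)∘(258065,13716) = (258065·258065+354·13716·13716, 258065·13716+13716·258065) = (133195088449,7079239080)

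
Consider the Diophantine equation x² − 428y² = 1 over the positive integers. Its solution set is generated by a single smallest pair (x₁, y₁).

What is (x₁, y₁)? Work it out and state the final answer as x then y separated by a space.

1850887 89466

√428 = [20; 1,2,4,1,5,10,5,1,4,2,1,40, …], period ℓ=12 (even) → k=11
k=0  a_k=20  p_k/q_k = 20/1
k=1  a_k=1  p_k/q_k = 21/1
…
k=3  a_k=4  p_k/q_k = 269/13
k=4  a_k=1  p_k/q_k = 331/16
…
k=6  a_k=10  p_k/q_k = 19571/946
…
k=9  a_k=4  p_k/q_k = 577179/27899
k=10  a_k=2  p_k/q_k = 1273708/61567
k=11  a_k=1  p_k/q_k = 1850887/89466
→ (1850887, 89466).  Check: 1850887²=3425782686769, 428·89466²=3425782686768, difference 1.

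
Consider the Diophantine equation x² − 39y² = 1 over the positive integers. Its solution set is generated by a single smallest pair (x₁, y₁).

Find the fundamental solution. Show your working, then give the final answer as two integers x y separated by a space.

√39 = [6; 4,12, …], period ℓ=2 (even) → k=1
k=0  a_k=6  p_k/q_k = 6/1
k=1  a_k=4  p_k/q_k = 25/4
fundamental: x₁=25, y₁=4  (since 625 − 39·16 = 1)

25 4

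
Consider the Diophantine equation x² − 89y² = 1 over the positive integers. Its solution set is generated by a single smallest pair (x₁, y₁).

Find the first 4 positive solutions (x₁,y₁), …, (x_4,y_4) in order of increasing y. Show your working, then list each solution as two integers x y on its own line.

√89 = [9; 2,3,3,2,18, …], period ℓ=5 (odd) → k=9
step 0: (9, 1)  from 9·(1,0) + (0,1)
…
step 2: (66, 7)  from 3·(19,2) + (9,1)
…
step 4: (500, 53)  from 2·(217,23) + (66,7)
step 5: (9217, 977)  from 18·(500,53) + (217,23)
step 6: (18934, 2007)  from 2·(9217,977) + (500,53)
step 7: (66019, 6998)  from 3·(18934,2007) + (9217,977)
step 8: (216991, 23001)  from 3·(66019,6998) + (18934,2007)
step 9: (500001, 53000)  from 2·(216991,23001) + (66019,6998)
→ (500001, 53000).  Check: 500001²=250001000001, 89·53000²=250001000000, difference 1.
k=2:  x_2 = 500001·500001+89·53000·53000 = 500002000001,  y_2 = 500001·53000+53000·500001 = 53000106000
k=3:  x_3 = 500001·500002000001+89·53000·53000106000 = 500003000004500001,  y_3 = 500001·53000106000+53000·500002000001 = 53000212000159000
k=4:  x_4 = 500001·500003000004500001+89·53000·53000212000159000 = 500004000010000008000001,  y_4 = 500001·53000212000159000+53000·500003000004500001 = 53000318000530000212000

500001 53000
500002000001 53000106000
500003000004500001 53000212000159000
500004000010000008000001 53000318000530000212000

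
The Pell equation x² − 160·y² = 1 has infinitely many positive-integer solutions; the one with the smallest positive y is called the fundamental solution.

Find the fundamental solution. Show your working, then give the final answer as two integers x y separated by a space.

√160 = [12; 1,1,1,5,1,1,1,24, …], period ℓ=8 (even) → k=7
k=0  a_k=12  p_k/q_k = 12/1
…
k=3  a_k=1  p_k/q_k = 38/3
k=4  a_k=5  p_k/q_k = 215/17
k=5  a_k=1  p_k/q_k = 253/20
k=6  a_k=1  p_k/q_k = 468/37
k=7  a_k=1  p_k/q_k = 721/57
(x₁, y₁) = (721, 57);  721² − 160·57² = 1 ✓

721 57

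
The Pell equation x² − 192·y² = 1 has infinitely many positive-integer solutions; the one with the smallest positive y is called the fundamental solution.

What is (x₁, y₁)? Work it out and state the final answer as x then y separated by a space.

97 7

√192 → a₀=13, period (1,5,1,26); ℓ=4 even so k=3
step 0: (13, 1)  from 13·(1,0) + (0,1)
step 1: (14, 1)  from 1·(13,1) + (1,0)
step 2: (83, 6)  from 5·(14,1) + (13,1)
step 3: (97, 7)  from 1·(83,6) + (14,1)
→ (97, 7).  Check: 97²=9409, 192·7²=9408, difference 1.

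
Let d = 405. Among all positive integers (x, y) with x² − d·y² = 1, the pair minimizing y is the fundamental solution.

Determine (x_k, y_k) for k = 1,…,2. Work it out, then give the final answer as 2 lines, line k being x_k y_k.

d=405: √d = [20; 8,40] (ℓ=2, even), read p_1/q_1
i=0: a=20 ⇒ p=20, q=1
i=1: a=8 ⇒ p=161, q=8
(x₁, y₁) = (161, 8);  161² − 405·8² = 1 ✓
k=2:  x_2 = 161·161+405·8·8 = 51841,  y_2 = 161·8+8·161 = 2576

161 8
51841 2576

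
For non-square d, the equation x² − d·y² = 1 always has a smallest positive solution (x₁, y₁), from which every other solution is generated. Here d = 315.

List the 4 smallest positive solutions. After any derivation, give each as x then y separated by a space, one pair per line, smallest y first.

√315 → a₀=17, period (1,2,1,34); ℓ=4 even so k=3
a_0=17:  p_0=17·1+0=17,  q_0=17·0+1=1
a_1=1:  p_1=1·17+1=18,  q_1=1·1+0=1
a_2=2:  p_2=2·18+17=53,  q_2=2·1+1=3
a_3=1:  p_3=1·53+18=71,  q_3=1·3+1=4
→ (71, 4).  Check: 71²=5041, 315·4²=5040, difference 1.
n=2: (71,4)∘(71,4) = (71·71+315·4·4, 71·4+4·71) = (10081,568)
n=3: (10081,568)∘(71,4) = (71·10081+315·4·568, 71·568+4·10081) = (1431431,80652)
n=4: (1431431,80652)∘(71,4) = (71·1431431+315·4·80652, 71·80652+4·1431431) = (203253121,11452016)

71 4
10081 568
1431431 80652
203253121 11452016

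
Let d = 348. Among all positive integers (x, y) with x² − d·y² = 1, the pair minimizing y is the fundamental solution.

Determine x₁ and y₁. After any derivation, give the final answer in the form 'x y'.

1567 84

√348 = [18; 1,1,1,8,1,1,1,36, …], period ℓ=8 (even) → k=7
a_0=18:  p_0=18·1+0=18,  q_0=18·0+1=1
a_1=1:  p_1=1·18+1=19,  q_1=1·1+0=1
…
a_4=8:  p_4=8·56+37=485,  q_4=8·3+2=26
a_5=1:  p_5=1·485+56=541,  q_5=1·26+3=29
a_6=1:  p_6=1·541+485=1026,  q_6=1·29+26=55
a_7=1:  p_7=1·1026+541=1567,  q_7=1·55+29=84
→ (1567, 84).  Check: 1567²=2455489, 348·84²=2455488, difference 1.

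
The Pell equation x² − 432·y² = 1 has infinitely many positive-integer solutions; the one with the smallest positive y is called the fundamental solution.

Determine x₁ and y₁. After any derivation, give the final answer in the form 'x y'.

1351 65

[20; 1,3,1,1,1,3,1,40] for √432; ℓ=8 ⇒ convergent index 7
a_0=20:  p_0=20·1+0=20,  q_0=20·0+1=1
a_1=1:  p_1=1·20+1=21,  q_1=1·1+0=1
…
a_3=1:  p_3=1·83+21=104,  q_3=1·4+1=5
a_4=1:  p_4=1·104+83=187,  q_4=1·5+4=9
…
a_6=3:  p_6=3·291+187=1060,  q_6=3·14+9=51
a_7=1:  p_7=1·1060+291=1351,  q_7=1·51+14=65
→ (1351, 65).  Check: 1351²=1825201, 432·65²=1825200, difference 1.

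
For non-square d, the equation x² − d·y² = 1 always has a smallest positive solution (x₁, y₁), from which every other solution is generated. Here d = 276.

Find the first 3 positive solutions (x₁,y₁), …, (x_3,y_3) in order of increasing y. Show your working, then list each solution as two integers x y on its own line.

√276 → a₀=16, period (1,1,1,1,2,2,2,1,1,1,1,32); ℓ=12 even so k=11
step 0: (16, 1)  from 16·(1,0) + (0,1)
…
step 2: (33, 2)  from 1·(17,1) + (16,1)
step 3: (50, 3)  from 1·(33,2) + (17,1)
…
step 6: (515, 31)  from 2·(216,13) + (83,5)
step 7: (1246, 75)  from 2·(515,31) + (216,13)
step 8: (1761, 106)  from 1·(1246,75) + (515,31)
…
step 10: (4768, 287)  from 1·(3007,181) + (1761,106)
step 11: (7775, 468)  from 1·(4768,287) + (3007,181)
(x₁, y₁) = (7775, 468);  7775² − 276·468² = 1 ✓
k=2:  x_2 = 7775·7775+276·468·468 = 120901249,  y_2 = 7775·468+468·7775 = 7277400
k=3:  x_3 = 7775·120901249+276·468·7277400 = 1880014414175,  y_3 = 7775·7277400+468·120901249 = 113163569532

7775 468
120901249 7277400
1880014414175 113163569532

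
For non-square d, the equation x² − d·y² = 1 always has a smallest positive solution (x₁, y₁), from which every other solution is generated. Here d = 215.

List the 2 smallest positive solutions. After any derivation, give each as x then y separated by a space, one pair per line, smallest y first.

[14; 1,1,1,28] for √215; ℓ=4 ⇒ convergent index 3
a_0=14:  p_0=14·1+0=14,  q_0=14·0+1=1
a_1=1:  p_1=1·14+1=15,  q_1=1·1+0=1
a_2=1:  p_2=1·15+14=29,  q_2=1·1+1=2
a_3=1:  p_3=1·29+15=44,  q_3=1·2+1=3
(x₁, y₁) = (44, 3);  44² − 215·3² = 1 ✓
k=2:  x_2 = 44·44+215·3·3 = 3871,  y_2 = 44·3+3·44 = 264

44 3
3871 264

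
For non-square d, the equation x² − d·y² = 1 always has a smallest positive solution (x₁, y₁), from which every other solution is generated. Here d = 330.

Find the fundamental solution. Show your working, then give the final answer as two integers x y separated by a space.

109 6

√330 = [18; 6,36, …], period ℓ=2 (even) → k=1
step 0: (18, 1)  from 18·(1,0) + (0,1)
step 1: (109, 6)  from 6·(18,1) + (1,0)
fundamental: x₁=109, y₁=6  (since 11881 − 330·36 = 1)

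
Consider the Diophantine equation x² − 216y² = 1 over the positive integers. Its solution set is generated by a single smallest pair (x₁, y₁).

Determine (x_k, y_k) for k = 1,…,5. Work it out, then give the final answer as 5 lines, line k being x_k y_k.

√216 = [14; 1,2,3,2,1,28, …], period ℓ=6 (even) → k=5
i=0: a=14 ⇒ p=14, q=1
…
i=4: a=2 ⇒ p=338, q=23
i=5: a=1 ⇒ p=485, q=33
(x₁, y₁) = (485, 33);  485² − 216·33² = 1 ✓
k=2:  x_2 = 485·485+216·33·33 = 470449,  y_2 = 485·33+33·485 = 32010
k=3:  x_3 = 485·470449+216·33·32010 = 456335045,  y_3 = 485·32010+33·470449 = 31049667
k=4:  x_4 = 485·456335045+216·33·31049667 = 442644523201,  y_4 = 485·31049667+33·456335045 = 30118144980
k=5:  x_5 = 485·442644523201+216·33·30118144980 = 429364731169925,  y_5 = 485·30118144980+33·442644523201 = 29214569580933

485 33
470449 32010
456335045 31049667
442644523201 30118144980
429364731169925 29214569580933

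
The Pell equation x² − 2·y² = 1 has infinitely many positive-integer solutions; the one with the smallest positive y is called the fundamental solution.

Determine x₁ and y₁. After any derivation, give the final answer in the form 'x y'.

√2 = [1; 2, …], period ℓ=1 (odd) → k=1
k=0  a_k=1  p_k/q_k = 1/1
k=1  a_k=2  p_k/q_k = 3/2
(x₁, y₁) = (3, 2);  3² − 2·2² = 1 ✓

3 2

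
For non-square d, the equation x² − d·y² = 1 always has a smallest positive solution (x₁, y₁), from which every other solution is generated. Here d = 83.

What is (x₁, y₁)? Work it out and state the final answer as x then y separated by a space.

82 9

d=83: √d = [9; 9,18] (ℓ=2, even), read p_1/q_1
a_0=9:  p_0=9·1+0=9,  q_0=9·0+1=1
a_1=9:  p_1=9·9+1=82,  q_1=9·1+0=9
(x₁, y₁) = (82, 9);  82² − 83·9² = 1 ✓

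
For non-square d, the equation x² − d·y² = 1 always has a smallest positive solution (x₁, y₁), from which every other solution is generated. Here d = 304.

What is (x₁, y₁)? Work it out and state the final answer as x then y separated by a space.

[17; 2,3,2,1,1,1,1,1,2,3,2,34] for √304; ℓ=12 ⇒ convergent index 11
step 0: (17, 1)  from 17·(1,0) + (0,1)
…
step 3: (279, 16)  from 2·(122,7) + (35,2)
…
step 6: (1081, 62)  from 1·(680,39) + (401,23)
step 7: (1761, 101)  from 1·(1081,62) + (680,39)
…
step 9: (7445, 427)  from 2·(2842,163) + (1761,101)
step 10: (25177, 1444)  from 3·(7445,427) + (2842,163)
step 11: (57799, 3315)  from 2·(25177,1444) + (7445,427)
fundamental: x₁=57799, y₁=3315  (since 3340724401 − 304·10989225 = 1)

57799 3315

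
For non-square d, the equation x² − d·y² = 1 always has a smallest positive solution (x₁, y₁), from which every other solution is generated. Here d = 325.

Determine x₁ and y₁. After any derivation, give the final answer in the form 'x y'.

[18; 36] for √325; ℓ=1 ⇒ convergent index 1
i=0: a=18 ⇒ p=18, q=1
i=1: a=36 ⇒ p=649, q=36
(x₁, y₁) = (649, 36);  649² − 325·36² = 1 ✓

649 36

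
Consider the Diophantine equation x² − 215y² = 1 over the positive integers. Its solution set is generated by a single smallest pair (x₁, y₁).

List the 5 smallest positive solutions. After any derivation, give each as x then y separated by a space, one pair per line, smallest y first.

44 3
3871 264
340604 23229
29969281 2043888
2636956124 179838915

d=215: √d = [14; 1,1,1,28] (ℓ=4, even), read p_3/q_3
k=0  a_k=14  p_k/q_k = 14/1
…
k=2  a_k=1  p_k/q_k = 29/2
k=3  a_k=1  p_k/q_k = 44/3
(x₁, y₁) = (44, 3);  44² − 215·3² = 1 ✓
n=2: (44,3)∘(44,3) = (44·44+215·3·3, 44·3+3·44) = (3871,264)
n=3: (3871,264)∘(44,3) = (44·3871+215·3·264, 44·264+3·3871) = (340604,23229)
n=4: (340604,23229)∘(44,3) = (44·340604+215·3·23229, 44·23229+3·340604) = (29969281,2043888)
n=5: (29969281,2043888)∘(44,3) = (44·29969281+215·3·2043888, 44·2043888+3·29969281) = (2636956124,179838915)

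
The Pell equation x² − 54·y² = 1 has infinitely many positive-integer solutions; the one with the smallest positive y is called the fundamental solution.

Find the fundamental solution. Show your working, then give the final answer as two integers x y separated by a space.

√54 → a₀=7, period (2,1,6,1,2,14); ℓ=6 even so k=5
step 0: (7, 1)  from 7·(1,0) + (0,1)
step 1: (15, 2)  from 2·(7,1) + (1,0)
step 2: (22, 3)  from 1·(15,2) + (7,1)
step 3: (147, 20)  from 6·(22,3) + (15,2)
step 4: (169, 23)  from 1·(147,20) + (22,3)
step 5: (485, 66)  from 2·(169,23) + (147,20)
→ (485, 66).  Check: 485²=235225, 54·66²=235224, difference 1.

485 66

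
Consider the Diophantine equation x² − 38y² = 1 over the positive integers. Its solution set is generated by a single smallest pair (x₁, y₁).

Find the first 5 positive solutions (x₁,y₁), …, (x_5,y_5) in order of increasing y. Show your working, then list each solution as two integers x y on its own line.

d=38: √d = [6; 6,12] (ℓ=2, even), read p_1/q_1
step 0: (6, 1)  from 6·(1,0) + (0,1)
step 1: (37, 6)  from 6·(6,1) + (1,0)
(x₁, y₁) = (37, 6);  37² − 38·6² = 1 ✓
k=2:  x_2 = 37·37+38·6·6 = 2737,  y_2 = 37·6+6·37 = 444
k=3:  x_3 = 37·2737+38·6·444 = 202501,  y_3 = 37·444+6·2737 = 32850
k=4:  x_4 = 37·202501+38·6·32850 = 14982337,  y_4 = 37·32850+6·202501 = 2430456
k=5:  x_5 = 37·14982337+38·6·2430456 = 1108490437,  y_5 = 37·2430456+6·14982337 = 179820894

37 6
2737 444
202501 32850
14982337 2430456
1108490437 179820894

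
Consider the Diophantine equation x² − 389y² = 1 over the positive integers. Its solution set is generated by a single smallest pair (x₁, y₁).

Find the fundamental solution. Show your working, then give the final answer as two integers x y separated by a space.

3287049 166660

[19; 1,2,1,1,1,1,2,1,38] for √389; ℓ=9 ⇒ convergent index 17
k=0  a_k=19  p_k/q_k = 19/1
…
k=5  a_k=1  p_k/q_k = 217/11
k=6  a_k=1  p_k/q_k = 355/18
…
k=9  a_k=38  p_k/q_k = 49643/2517
…
k=11  a_k=2  p_k/q_k = 151493/7681
…
k=16  a_k=2  p_k/q_k = 2376809/120509
k=17  a_k=1  p_k/q_k = 3287049/166660
fundamental: x₁=3287049, y₁=166660  (since 10804691128401 − 389·27775555600 = 1)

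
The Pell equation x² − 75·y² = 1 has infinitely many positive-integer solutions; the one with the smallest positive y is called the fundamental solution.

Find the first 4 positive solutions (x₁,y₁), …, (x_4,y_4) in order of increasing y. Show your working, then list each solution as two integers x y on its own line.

26 3
1351 156
70226 8109
3650401 421512

d=75: √d = [8; 1,1,1,16] (ℓ=4, even), read p_3/q_3
step 0: (8, 1)  from 8·(1,0) + (0,1)
step 1: (9, 1)  from 1·(8,1) + (1,0)
step 2: (17, 2)  from 1·(9,1) + (8,1)
step 3: (26, 3)  from 1·(17,2) + (9,1)
fundamental: x₁=26, y₁=3  (since 676 − 75·9 = 1)
k=2:  x_2 = 26·26+75·3·3 = 1351,  y_2 = 26·3+3·26 = 156
k=3:  x_3 = 26·1351+75·3·156 = 70226,  y_3 = 26·156+3·1351 = 8109
k=4:  x_4 = 26·70226+75·3·8109 = 3650401,  y_4 = 26·8109+3·70226 = 421512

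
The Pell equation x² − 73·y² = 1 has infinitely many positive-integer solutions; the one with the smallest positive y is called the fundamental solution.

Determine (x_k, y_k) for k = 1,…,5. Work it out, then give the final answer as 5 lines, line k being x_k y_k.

2281249 267000
10408194000001 1218186966000
47487364308614281249 5557975596000801000
216661004683313632776000001 25358252540801244373932000
988515400545561595548925838281249 115696976500895037877980001335000

√73 = [8; 1,1,5,5,1,1,16, …], period ℓ=7 (odd) → k=13
i=0: a=8 ⇒ p=8, q=1
…
i=2: a=1 ⇒ p=17, q=2
…
i=4: a=5 ⇒ p=487, q=57
i=5: a=1 ⇒ p=581, q=68
…
i=7: a=16 ⇒ p=17669, q=2068
i=8: a=1 ⇒ p=18737, q=2193
i=9: a=1 ⇒ p=36406, q=4261
i=10: a=5 ⇒ p=200767, q=23498
i=11: a=5 ⇒ p=1040241, q=121751
i=12: a=1 ⇒ p=1241008, q=145249
i=13: a=1 ⇒ p=2281249, q=267000
fundamental: x₁=2281249, y₁=267000  (since 5204097000001 − 73·71289000000 = 1)
(2281249+267000√73)^2 = 10408194000001 + 1218186966000√73
(2281249+267000√73)^3 = 47487364308614281249 + 5557975596000801000√73
(2281249+267000√73)^4 = 216661004683313632776000001 + 25358252540801244373932000√73
(2281249+267000√73)^5 = 988515400545561595548925838281249 + 115696976500895037877980001335000√73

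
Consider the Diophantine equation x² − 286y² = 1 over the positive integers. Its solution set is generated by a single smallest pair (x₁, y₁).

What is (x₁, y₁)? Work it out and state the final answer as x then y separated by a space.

561835 33222

[16; 1,10,3,3,2,3,3,10,1,32] for √286; ℓ=10 ⇒ convergent index 9
a_0=16:  p_0=16·1+0=16,  q_0=16·0+1=1
…
a_3=3:  p_3=3·186+17=575,  q_3=3·11+1=34
a_4=3:  p_4=3·575+186=1911,  q_4=3·34+11=113
…
a_6=3:  p_6=3·4397+1911=15102,  q_6=3·260+113=893
…
a_8=10:  p_8=10·49703+15102=512132,  q_8=10·2939+893=30283
a_9=1:  p_9=1·512132+49703=561835,  q_9=1·30283+2939=33222
→ (561835, 33222).  Check: 561835²=315658567225, 286·33222²=315658567224, difference 1.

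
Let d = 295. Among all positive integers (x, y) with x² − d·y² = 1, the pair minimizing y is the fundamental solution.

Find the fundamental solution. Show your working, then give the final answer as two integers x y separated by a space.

2024999 117900

d=295: √d = [17; 5,1,2,3,2,6,2,3,2,1,5,34] (ℓ=12, even), read p_11/q_11
i=0: a=17 ⇒ p=17, q=1
i=1: a=5 ⇒ p=86, q=5
i=2: a=1 ⇒ p=103, q=6
…
i=4: a=3 ⇒ p=979, q=57
i=5: a=2 ⇒ p=2250, q=131
i=6: a=6 ⇒ p=14479, q=843
i=7: a=2 ⇒ p=31208, q=1817
i=8: a=3 ⇒ p=108103, q=6294
i=9: a=2 ⇒ p=247414, q=14405
i=10: a=1 ⇒ p=355517, q=20699
i=11: a=5 ⇒ p=2024999, q=117900
(x₁, y₁) = (2024999, 117900);  2024999² − 295·117900² = 1 ✓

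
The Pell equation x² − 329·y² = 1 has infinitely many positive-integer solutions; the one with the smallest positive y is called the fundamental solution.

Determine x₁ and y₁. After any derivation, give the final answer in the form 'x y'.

2376415 131016

√329 → a₀=18, period (7,4,2,1,1,4,1,1,2,4,7,36); ℓ=12 even so k=11
i=0: a=18 ⇒ p=18, q=1
i=1: a=7 ⇒ p=127, q=7
i=2: a=4 ⇒ p=526, q=29
i=3: a=2 ⇒ p=1179, q=65
i=4: a=1 ⇒ p=1705, q=94
i=5: a=1 ⇒ p=2884, q=159
i=6: a=4 ⇒ p=13241, q=730
i=7: a=1 ⇒ p=16125, q=889
i=8: a=1 ⇒ p=29366, q=1619
i=9: a=2 ⇒ p=74857, q=4127
i=10: a=4 ⇒ p=328794, q=18127
i=11: a=7 ⇒ p=2376415, q=131016
→ (2376415, 131016).  Check: 2376415²=5647348252225, 329·131016²=5647348252224, difference 1.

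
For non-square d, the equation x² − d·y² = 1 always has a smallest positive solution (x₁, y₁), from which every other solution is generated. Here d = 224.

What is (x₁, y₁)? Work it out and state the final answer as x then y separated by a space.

[14; 1,28] for √224; ℓ=2 ⇒ convergent index 1
i=0: a=14 ⇒ p=14, q=1
i=1: a=1 ⇒ p=15, q=1
fundamental: x₁=15, y₁=1  (since 225 − 224·1 = 1)

15 1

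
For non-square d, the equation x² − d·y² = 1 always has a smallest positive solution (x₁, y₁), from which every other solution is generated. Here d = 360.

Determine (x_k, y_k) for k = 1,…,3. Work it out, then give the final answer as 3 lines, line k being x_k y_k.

19 1
721 38
27379 1443

d=360: √d = [18; 1,36] (ℓ=2, even), read p_1/q_1
i=0: a=18 ⇒ p=18, q=1
i=1: a=1 ⇒ p=19, q=1
(x₁, y₁) = (19, 1);  19² − 360·1² = 1 ✓
(19+1√360)^2 = 721 + 38√360
(19+1√360)^3 = 27379 + 1443√360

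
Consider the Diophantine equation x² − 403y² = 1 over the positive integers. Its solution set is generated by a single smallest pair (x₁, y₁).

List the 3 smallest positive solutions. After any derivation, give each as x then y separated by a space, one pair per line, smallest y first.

[20; 13,2,1,3,1,3,1,2,13,40] for √403; ℓ=10 ⇒ convergent index 9
a_0=20:  p_0=20·1+0=20,  q_0=20·0+1=1
a_1=13:  p_1=13·20+1=261,  q_1=13·1+0=13
…
a_3=1:  p_3=1·542+261=803,  q_3=1·27+13=40
…
a_6=3:  p_6=3·3754+2951=14213,  q_6=3·187+147=708
a_7=1:  p_7=1·14213+3754=17967,  q_7=1·708+187=895
a_8=2:  p_8=2·17967+14213=50147,  q_8=2·895+708=2498
a_9=13:  p_9=13·50147+17967=669878,  q_9=13·2498+895=33369
(x₁, y₁) = (669878, 33369);  669878² − 403·33369² = 1 ✓
(669878+33369√403)^2 = 897473069767 + 44706317964√403
(669878+33369√403)^3 = 1202394930058086974 + 59895557730143415√403

669878 33369
897473069767 44706317964
1202394930058086974 59895557730143415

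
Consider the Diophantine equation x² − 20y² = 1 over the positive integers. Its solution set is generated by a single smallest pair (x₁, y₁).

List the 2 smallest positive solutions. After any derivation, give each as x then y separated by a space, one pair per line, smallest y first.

9 2
161 36

d=20: √d = [4; 2,8] (ℓ=2, even), read p_1/q_1
k=0  a_k=4  p_k/q_k = 4/1
k=1  a_k=2  p_k/q_k = 9/2
→ (9, 2).  Check: 9²=81, 20·2²=80, difference 1.
n=2: (9,2)∘(9,2) = (9·9+20·2·2, 9·2+2·9) = (161,36)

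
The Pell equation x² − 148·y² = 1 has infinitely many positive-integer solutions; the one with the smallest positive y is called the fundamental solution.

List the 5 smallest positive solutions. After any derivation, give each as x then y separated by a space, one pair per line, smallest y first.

d=148: √d = [12; 6,24] (ℓ=2, even), read p_1/q_1
i=0: a=12 ⇒ p=12, q=1
i=1: a=6 ⇒ p=73, q=6
fundamental: x₁=73, y₁=6  (since 5329 − 148·36 = 1)
k=2:  x_2 = 73·73+148·6·6 = 10657,  y_2 = 73·6+6·73 = 876
k=3:  x_3 = 73·10657+148·6·876 = 1555849,  y_3 = 73·876+6·10657 = 127890
k=4:  x_4 = 73·1555849+148·6·127890 = 227143297,  y_4 = 73·127890+6·1555849 = 18671064
k=5:  x_5 = 73·227143297+148·6·18671064 = 33161365513,  y_5 = 73·18671064+6·227143297 = 2725847454

73 6
10657 876
1555849 127890
227143297 18671064
33161365513 2725847454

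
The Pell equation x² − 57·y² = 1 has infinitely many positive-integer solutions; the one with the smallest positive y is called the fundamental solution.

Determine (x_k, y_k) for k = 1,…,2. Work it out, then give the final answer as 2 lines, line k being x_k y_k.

d=57: √d = [7; 1,1,4,1,1,14] (ℓ=6, even), read p_5/q_5
k=0  a_k=7  p_k/q_k = 7/1
…
k=4  a_k=1  p_k/q_k = 83/11
k=5  a_k=1  p_k/q_k = 151/20
(x₁, y₁) = (151, 20);  151² − 57·20² = 1 ✓
(151+20√57)^2 = 45601 + 6040√57

151 20
45601 6040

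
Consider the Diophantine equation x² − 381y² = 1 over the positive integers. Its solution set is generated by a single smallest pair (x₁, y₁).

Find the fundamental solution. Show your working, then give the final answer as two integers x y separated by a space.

1015 52

[19; 1,1,12,1,1,38] for √381; ℓ=6 ⇒ convergent index 5
step 0: (19, 1)  from 19·(1,0) + (0,1)
…
step 2: (39, 2)  from 1·(20,1) + (19,1)
…
step 4: (527, 27)  from 1·(488,25) + (39,2)
step 5: (1015, 52)  from 1·(527,27) + (488,25)
(x₁, y₁) = (1015, 52);  1015² − 381·52² = 1 ✓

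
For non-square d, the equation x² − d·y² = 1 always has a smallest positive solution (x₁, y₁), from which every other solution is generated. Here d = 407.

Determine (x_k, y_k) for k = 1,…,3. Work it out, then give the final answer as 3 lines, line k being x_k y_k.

√407 → a₀=20, period (5,1,2,1,5,40); ℓ=6 even so k=5
i=0: a=20 ⇒ p=20, q=1
i=1: a=5 ⇒ p=101, q=5
i=2: a=1 ⇒ p=121, q=6
i=3: a=2 ⇒ p=343, q=17
i=4: a=1 ⇒ p=464, q=23
i=5: a=5 ⇒ p=2663, q=132
fundamental: x₁=2663, y₁=132  (since 7091569 − 407·17424 = 1)
n=2: (2663,132)∘(2663,132) = (2663·2663+407·132·132, 2663·132+132·2663) = (14183137,703032)
n=3: (14183137,703032)∘(2663,132) = (2663·14183137+407·132·703032, 2663·703032+132·14183137) = (75539384999,3744348300)

2663 132
14183137 703032
75539384999 3744348300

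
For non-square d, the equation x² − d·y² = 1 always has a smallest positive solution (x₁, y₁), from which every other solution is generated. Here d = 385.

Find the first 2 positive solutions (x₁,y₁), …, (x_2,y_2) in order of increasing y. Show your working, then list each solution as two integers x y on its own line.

95831 4884
18367161121 936077208

√385 → a₀=19, period (1,1,1,1,1,…,1,1,38); ℓ=16 even so k=15
a_0=19:  p_0=19·1+0=19,  q_0=19·0+1=1
a_1=1:  p_1=1·19+1=20,  q_1=1·1+0=1
…
a_3=1:  p_3=1·39+20=59,  q_3=1·2+1=3
…
a_6=3:  p_6=3·157+98=569,  q_6=3·8+5=29
a_7=1:  p_7=1·569+157=726,  q_7=1·29+8=37
…
a_10=3:  p_10=3·2747+2021=10262,  q_10=3·140+103=523
…
a_13=1:  p_13=1·23271+13009=36280,  q_13=1·1186+663=1849
a_14=1:  p_14=1·36280+23271=59551,  q_14=1·1849+1186=3035
a_15=1:  p_15=1·59551+36280=95831,  q_15=1·3035+1849=4884
fundamental: x₁=95831, y₁=4884  (since 9183580561 − 385·23853456 = 1)
n=2: (95831,4884)∘(95831,4884) = (95831·95831+385·4884·4884, 95831·4884+4884·95831) = (18367161121,936077208)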